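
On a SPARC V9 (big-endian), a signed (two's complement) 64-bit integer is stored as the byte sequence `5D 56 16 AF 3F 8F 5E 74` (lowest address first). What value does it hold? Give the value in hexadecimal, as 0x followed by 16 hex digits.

In big-endian order the high byte comes first in memory.
The bytes are already most-significant first: 0x5D5616AF3F8F5E74.

0x5D5616AF3F8F5E74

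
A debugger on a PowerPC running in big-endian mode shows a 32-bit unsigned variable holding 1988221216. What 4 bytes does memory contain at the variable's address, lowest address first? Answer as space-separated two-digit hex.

1988221216 in hexadecimal, padded to 32 bits, is 0x7681D920.
Split into bytes (most-significant first): 76 81 D9 20.
Big-endian: lowest address holds the most-significant byte.
So the memory order matches the most-significant-first order: 76 81 D9 20.

76 81 D9 20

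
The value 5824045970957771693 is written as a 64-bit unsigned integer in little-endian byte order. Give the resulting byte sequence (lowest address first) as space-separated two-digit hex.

AD A3 7B 16 F4 2A D3 50

5824045970957771693 in hexadecimal, padded to 64 bits, is 0x50D32AF4167BA3AD.
Split into bytes (most-significant first): 50 D3 2A F4 16 7B A3 AD.
Little-endian: lowest address holds the least-significant byte.
So at ascending addresses the bytes are AD A3 7B 16 F4 2A D3 50.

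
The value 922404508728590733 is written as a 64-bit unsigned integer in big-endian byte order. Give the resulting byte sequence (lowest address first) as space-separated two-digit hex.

0C CD 0A 03 79 FC 81 8D

922404508728590733 in hexadecimal, padded to 64 bits, is 0x0CCD0A0379FC818D.
Split into bytes (most-significant first): 0C CD 0A 03 79 FC 81 8D.
Big-endian: lowest address holds the most-significant byte.
So the memory order matches the most-significant-first order: 0C CD 0A 03 79 FC 81 8D.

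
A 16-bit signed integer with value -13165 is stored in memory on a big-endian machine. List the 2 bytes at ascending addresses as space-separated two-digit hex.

Two's complement of -13165 in 16 bits: 13165 = 0x336D; invert → 0xCC92; add 1 → 0xCC93.
Split into bytes (most-significant first): CC 93.
Big-endian stores the most-significant byte at the lowest address.
So the memory order matches the most-significant-first order: CC 93.

CC 93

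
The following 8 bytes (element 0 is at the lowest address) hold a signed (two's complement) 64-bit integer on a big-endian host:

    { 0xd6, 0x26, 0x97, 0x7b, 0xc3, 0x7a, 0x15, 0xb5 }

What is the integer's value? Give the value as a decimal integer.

-3015556342661638731

Big-endian: lowest address holds the most-significant byte.
The bytes are already most-significant first: 0xD626977BC37A15B5.
Top bit is set, so as a signed 64-bit value this is 0xD626977BC37A15B5 − 2^64 = -3015556342661638731.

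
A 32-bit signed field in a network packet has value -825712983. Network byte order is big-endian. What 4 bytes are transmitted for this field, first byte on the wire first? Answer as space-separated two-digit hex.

CE C8 9E A9

Two's complement of -825712983 in 32 bits: 825712983 = 0x31376157; invert → 0xCEC89EA8; add 1 → 0xCEC89EA9.
Split into bytes (most-significant first): CE C8 9E A9.
In big-endian order the high byte comes first in memory.
So the memory order matches the most-significant-first order: CE C8 9E A9.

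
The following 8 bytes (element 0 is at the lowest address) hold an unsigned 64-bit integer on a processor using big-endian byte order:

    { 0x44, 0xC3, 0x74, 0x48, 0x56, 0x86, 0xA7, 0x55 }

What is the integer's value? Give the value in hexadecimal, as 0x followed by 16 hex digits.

Big-endian: lowest address holds the most-significant byte.
The bytes are already most-significant first: 0x44C374485686A755.

0x44C374485686A755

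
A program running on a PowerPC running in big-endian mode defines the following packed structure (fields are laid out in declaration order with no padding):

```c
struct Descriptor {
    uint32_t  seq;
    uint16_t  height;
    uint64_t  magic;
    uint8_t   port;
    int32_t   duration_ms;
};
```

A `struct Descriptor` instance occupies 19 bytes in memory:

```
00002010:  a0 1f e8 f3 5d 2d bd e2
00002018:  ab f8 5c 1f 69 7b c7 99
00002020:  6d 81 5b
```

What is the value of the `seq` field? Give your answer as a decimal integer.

`seq` is the first field, at byte offset 0, occupying 4 bytes.
Bytes at offsets 0..3: A0 1F E8 F3.
In big-endian order the high byte comes first in memory.
The bytes are already most-significant first: 0xA01FE8F3.
0xA01FE8F3 = 2686445811.

2686445811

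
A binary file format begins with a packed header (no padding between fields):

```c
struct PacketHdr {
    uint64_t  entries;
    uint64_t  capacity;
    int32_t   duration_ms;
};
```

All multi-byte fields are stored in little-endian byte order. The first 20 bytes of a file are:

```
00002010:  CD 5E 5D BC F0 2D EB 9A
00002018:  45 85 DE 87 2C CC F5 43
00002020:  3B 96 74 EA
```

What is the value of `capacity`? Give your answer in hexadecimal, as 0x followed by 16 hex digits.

0x43F5CC2C87DE8545

`capacity` follows `entries` (8 bytes), so it starts at byte offset 8 and occupies 8 bytes.
Bytes at offsets 8..15: 45 85 DE 87 2C CC F5 43.
Little-endian: lowest address holds the least-significant byte.
Reassemble most-significant byte first: 43 F5 CC 2C 87 DE 85 45 → 0x43F5CC2C87DE8545.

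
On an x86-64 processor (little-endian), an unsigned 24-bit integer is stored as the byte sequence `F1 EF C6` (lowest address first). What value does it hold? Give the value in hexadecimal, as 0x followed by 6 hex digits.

Little-endian: lowest address holds the least-significant byte.
Reassemble most-significant byte first: C6 EF F1 → 0xC6EFF1.

0xC6EFF1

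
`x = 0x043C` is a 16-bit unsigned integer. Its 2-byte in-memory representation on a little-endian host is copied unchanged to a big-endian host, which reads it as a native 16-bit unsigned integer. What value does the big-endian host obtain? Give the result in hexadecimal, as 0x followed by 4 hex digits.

0x3C04

Stored little-endian, the bytes at ascending addresses are 3C 04.
Read back as big-endian, the last byte is least significant, giving 0x3C04.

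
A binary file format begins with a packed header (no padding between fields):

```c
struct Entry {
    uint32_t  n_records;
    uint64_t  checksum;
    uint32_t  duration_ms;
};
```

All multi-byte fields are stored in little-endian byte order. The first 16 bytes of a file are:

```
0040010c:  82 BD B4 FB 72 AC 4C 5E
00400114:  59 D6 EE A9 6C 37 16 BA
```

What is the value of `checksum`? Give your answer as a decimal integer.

`checksum` follows `n_records` (4 bytes), so it starts at byte offset 4 and occupies 8 bytes.
Bytes at offsets 4..11: 72 AC 4C 5E 59 D6 EE A9.
Little-endian stores the least-significant byte at the lowest address.
Reassemble most-significant byte first: A9 EE D6 59 5E 4C AC 72 → 0xA9EED6595E4CAC72.
0xA9EED6595E4CAC72 = 12244960116189473906.

12244960116189473906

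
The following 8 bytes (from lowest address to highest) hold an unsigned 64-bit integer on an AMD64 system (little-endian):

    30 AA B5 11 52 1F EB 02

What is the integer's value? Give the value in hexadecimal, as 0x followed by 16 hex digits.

0x02EB1F5211B5AA30

In little-endian order the low byte comes first in memory.
Reassemble most-significant byte first: 02 EB 1F 52 11 B5 AA 30 → 0x02EB1F5211B5AA30.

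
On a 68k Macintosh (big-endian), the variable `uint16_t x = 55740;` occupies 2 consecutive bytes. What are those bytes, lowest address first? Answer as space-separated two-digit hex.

D9 BC

55740 in hexadecimal, padded to 16 bits, is 0xD9BC.
Split into bytes (most-significant first): D9 BC.
In big-endian order the high byte comes first in memory.
So the memory order matches the most-significant-first order: D9 BC.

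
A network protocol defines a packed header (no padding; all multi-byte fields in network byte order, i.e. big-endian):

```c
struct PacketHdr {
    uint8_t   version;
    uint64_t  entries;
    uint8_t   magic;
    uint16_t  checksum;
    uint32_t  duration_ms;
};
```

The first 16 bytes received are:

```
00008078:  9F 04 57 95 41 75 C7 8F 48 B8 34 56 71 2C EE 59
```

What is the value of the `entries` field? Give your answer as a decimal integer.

`entries` follows `version` (1 byte), so it starts at byte offset 1 and occupies 8 bytes.
Bytes at offsets 1..8: 04 57 95 41 75 C7 8F 48.
Big-endian stores the most-significant byte at the lowest address.
The bytes are already most-significant first: 0x0457954175C78F48.
0x0457954175C78F48 = 312882807506964296.

312882807506964296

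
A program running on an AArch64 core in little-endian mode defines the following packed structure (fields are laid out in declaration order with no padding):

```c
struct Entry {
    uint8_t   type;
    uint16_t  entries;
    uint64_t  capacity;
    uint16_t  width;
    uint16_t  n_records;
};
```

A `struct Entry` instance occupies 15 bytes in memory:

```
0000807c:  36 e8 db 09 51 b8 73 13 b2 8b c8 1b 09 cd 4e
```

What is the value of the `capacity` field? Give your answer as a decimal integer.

`capacity` follows `type` (1 B), `entries` (2 B), so it starts at offset 1 + 2 = 3 and occupies 8 bytes.
Bytes at offsets 3..10: 09 51 B8 73 13 B2 8B C8.
In little-endian order the low byte comes first in memory.
Reassemble most-significant byte first: C8 8B B2 13 73 B8 51 09 → 0xC88BB21373B85109.
0xC88BB21373B85109 = 14450839625963950345.

14450839625963950345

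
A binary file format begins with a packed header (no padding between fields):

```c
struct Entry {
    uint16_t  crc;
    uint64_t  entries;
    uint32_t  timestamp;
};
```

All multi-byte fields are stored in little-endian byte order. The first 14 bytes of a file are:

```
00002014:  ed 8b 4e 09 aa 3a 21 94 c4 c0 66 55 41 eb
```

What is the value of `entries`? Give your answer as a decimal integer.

13890390021156505934

`entries` follows `crc` (2 bytes), so it starts at byte offset 2 and occupies 8 bytes.
Bytes at offsets 2..9: 4E 09 AA 3A 21 94 C4 C0.
In little-endian order the low byte comes first in memory.
Reassemble most-significant byte first: C0 C4 94 21 3A AA 09 4E → 0xC0C494213AAA094E.
0xC0C494213AAA094E = 13890390021156505934.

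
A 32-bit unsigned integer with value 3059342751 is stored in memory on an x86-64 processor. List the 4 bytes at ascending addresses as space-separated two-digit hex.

3059342751 in hexadecimal, padded to 32 bits, is 0xB659DD9F.
Split into bytes (most-significant first): B6 59 DD 9F.
In little-endian order the low byte comes first in memory.
So at ascending addresses the bytes are 9F DD 59 B6.

9F DD 59 B6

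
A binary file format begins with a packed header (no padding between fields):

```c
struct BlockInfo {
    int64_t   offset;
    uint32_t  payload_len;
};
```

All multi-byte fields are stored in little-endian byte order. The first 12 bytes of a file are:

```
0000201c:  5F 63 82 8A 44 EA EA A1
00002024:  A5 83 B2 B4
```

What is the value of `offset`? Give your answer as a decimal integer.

-6779348708950383777

`offset` is the first field, at byte offset 0, occupying 8 bytes.
Bytes at offsets 0..7: 5F 63 82 8A 44 EA EA A1.
Little-endian stores the least-significant byte at the lowest address.
Reassemble most-significant byte first: A1 EA EA 44 8A 82 63 5F → 0xA1EAEA448A82635F.
Top bit is set, so as a signed 64-bit value this is 0xA1EAEA448A82635F − 2^64 = -6779348708950383777.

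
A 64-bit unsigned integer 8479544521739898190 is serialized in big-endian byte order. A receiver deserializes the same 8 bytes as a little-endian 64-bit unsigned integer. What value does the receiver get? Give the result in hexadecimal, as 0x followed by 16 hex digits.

8479544521739898190 in 64-bit hexadecimal is 0x75AD64D0E36A8D4E.
Stored big-endian, the bytes at ascending addresses are 75 AD 64 D0 E3 6A 8D 4E.
Read back as little-endian, the first byte is least significant, giving 0x4E8D6AE3D064AD75.

0x4E8D6AE3D064AD75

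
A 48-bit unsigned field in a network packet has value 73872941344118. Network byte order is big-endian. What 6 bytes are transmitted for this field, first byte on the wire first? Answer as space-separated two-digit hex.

43 2F E2 6D 65 76

73872941344118 in hexadecimal, padded to 48 bits, is 0x432FE26D6576.
Split into bytes (most-significant first): 43 2F E2 6D 65 76.
In big-endian order the high byte comes first in memory.
So the memory order matches the most-significant-first order: 43 2F E2 6D 65 76.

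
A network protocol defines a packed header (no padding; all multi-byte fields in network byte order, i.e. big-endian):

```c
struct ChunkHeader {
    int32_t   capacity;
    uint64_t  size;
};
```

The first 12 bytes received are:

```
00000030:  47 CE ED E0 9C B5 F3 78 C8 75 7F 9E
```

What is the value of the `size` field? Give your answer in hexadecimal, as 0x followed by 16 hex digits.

0x9CB5F378C8757F9E

`size` follows `capacity` (4 bytes), so it starts at byte offset 4 and occupies 8 bytes.
Bytes at offsets 4..11: 9C B5 F3 78 C8 75 7F 9E.
Big-endian stores the most-significant byte at the lowest address.
The bytes are already most-significant first: 0x9CB5F378C8757F9E.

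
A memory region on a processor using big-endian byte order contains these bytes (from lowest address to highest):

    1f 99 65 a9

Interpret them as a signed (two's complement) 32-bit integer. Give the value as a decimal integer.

Big-endian: lowest address holds the most-significant byte.
The bytes are already most-significant first: 0x1F9965A9.
0x1F9965A9 = 530146729.

530146729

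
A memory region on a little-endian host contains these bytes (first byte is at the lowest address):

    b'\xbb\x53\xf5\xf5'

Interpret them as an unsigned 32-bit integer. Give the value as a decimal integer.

Little-endian stores the least-significant byte at the lowest address.
Reassemble most-significant byte first: F5 F5 53 BB → 0xF5F553BB.
0xF5F553BB = 4126495675.

4126495675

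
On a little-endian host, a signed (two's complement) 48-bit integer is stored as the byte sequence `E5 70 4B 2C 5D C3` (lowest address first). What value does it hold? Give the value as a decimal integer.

In little-endian order the low byte comes first in memory.
Reassemble most-significant byte first: C3 5D 2C 4B 70 E5 → 0xC35D2C4B70E5.
Top bit is set, so as a signed 48-bit value this is 0xC35D2C4B70E5 − 2^48 = -66670034194203.

-66670034194203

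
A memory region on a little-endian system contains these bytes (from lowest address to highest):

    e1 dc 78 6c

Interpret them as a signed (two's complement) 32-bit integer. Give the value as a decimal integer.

1819860193

In little-endian order the low byte comes first in memory.
Reassemble most-significant byte first: 6C 78 DC E1 → 0x6C78DCE1.
0x6C78DCE1 = 1819860193.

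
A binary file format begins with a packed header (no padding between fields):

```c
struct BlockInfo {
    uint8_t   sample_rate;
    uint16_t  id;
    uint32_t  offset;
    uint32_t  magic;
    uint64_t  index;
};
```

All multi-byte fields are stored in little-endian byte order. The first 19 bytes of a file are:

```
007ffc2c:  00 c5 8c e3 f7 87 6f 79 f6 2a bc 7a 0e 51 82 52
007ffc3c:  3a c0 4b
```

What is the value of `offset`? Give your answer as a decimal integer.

1871181795

`offset` follows `sample_rate` (1 B), `id` (2 B), so it starts at offset 1 + 2 = 3 and occupies 4 bytes.
Bytes at offsets 3..6: E3 F7 87 6F.
Little-endian stores the least-significant byte at the lowest address.
Reassemble most-significant byte first: 6F 87 F7 E3 → 0x6F87F7E3.
0x6F87F7E3 = 1871181795.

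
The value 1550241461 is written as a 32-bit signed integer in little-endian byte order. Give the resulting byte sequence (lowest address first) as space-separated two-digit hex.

1550241461 in hexadecimal, padded to 32 bits, is 0x5C66CEB5.
Split into bytes (most-significant first): 5C 66 CE B5.
Little-endian: lowest address holds the least-significant byte.
So at ascending addresses the bytes are B5 CE 66 5C.

B5 CE 66 5C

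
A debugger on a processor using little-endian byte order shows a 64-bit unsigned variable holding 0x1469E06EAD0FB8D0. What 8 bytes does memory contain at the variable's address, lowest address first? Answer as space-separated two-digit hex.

D0 B8 0F AD 6E E0 69 14

Split into bytes (most-significant first): 14 69 E0 6E AD 0F B8 D0.
Little-endian stores the least-significant byte at the lowest address.
So at ascending addresses the bytes are D0 B8 0F AD 6E E0 69 14.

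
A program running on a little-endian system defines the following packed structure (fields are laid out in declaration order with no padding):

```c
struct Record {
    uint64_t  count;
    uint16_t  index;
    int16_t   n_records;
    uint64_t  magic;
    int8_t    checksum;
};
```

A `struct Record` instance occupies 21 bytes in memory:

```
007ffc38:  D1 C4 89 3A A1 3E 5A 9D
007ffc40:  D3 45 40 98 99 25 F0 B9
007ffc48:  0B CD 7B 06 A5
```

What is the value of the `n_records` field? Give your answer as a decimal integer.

`n_records` follows `count` (8 B), `index` (2 B), so it starts at offset 8 + 2 = 10 and occupies 2 bytes.
Bytes at offsets 10..11: 40 98.
Little-endian stores the least-significant byte at the lowest address.
Reassemble most-significant byte first: 98 40 → 0x9840.
Top bit is set, so as a signed 16-bit value this is 0x9840 − 2^16 = -26560.

-26560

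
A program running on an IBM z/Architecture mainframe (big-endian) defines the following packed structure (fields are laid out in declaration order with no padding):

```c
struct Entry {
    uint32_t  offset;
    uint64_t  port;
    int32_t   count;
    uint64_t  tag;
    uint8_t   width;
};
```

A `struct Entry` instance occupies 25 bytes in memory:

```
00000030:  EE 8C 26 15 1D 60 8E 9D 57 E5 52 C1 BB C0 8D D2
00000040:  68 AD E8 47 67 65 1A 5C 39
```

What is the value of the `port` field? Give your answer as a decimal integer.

2116848631299789505

`port` follows `offset` (4 bytes), so it starts at byte offset 4 and occupies 8 bytes.
Bytes at offsets 4..11: 1D 60 8E 9D 57 E5 52 C1.
Big-endian: lowest address holds the most-significant byte.
The bytes are already most-significant first: 0x1D608E9D57E552C1.
0x1D608E9D57E552C1 = 2116848631299789505.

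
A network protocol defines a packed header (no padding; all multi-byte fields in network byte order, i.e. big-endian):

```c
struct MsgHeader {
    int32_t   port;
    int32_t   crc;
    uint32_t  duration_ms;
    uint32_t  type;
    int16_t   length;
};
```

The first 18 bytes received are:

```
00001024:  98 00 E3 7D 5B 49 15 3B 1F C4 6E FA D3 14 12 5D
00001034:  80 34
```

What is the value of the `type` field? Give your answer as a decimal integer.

`type` follows `port` (4 B), `crc` (4 B), `duration_ms` (4 B), so it starts at offset 4 + 4 + 4 = 12 and occupies 4 bytes.
Bytes at offsets 12..15: D3 14 12 5D.
Big-endian stores the most-significant byte at the lowest address.
The bytes are already most-significant first: 0xD314125D.
0xD314125D = 3541307997.

3541307997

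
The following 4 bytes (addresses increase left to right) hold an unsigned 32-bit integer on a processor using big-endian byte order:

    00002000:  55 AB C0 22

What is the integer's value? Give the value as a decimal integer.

Big-endian stores the most-significant byte at the lowest address.
The bytes are already most-significant first: 0x55ABC022.
0x55ABC022 = 1437319202.

1437319202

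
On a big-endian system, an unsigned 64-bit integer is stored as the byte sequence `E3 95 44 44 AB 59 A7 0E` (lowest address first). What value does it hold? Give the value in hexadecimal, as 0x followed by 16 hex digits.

Big-endian: lowest address holds the most-significant byte.
The bytes are already most-significant first: 0xE3954444AB59A70E.

0xE3954444AB59A70E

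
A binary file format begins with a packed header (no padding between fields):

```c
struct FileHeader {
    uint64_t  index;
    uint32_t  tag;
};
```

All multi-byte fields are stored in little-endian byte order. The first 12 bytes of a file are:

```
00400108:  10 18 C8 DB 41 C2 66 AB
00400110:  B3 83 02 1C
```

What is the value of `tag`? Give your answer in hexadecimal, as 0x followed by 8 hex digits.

`tag` follows `index` (8 bytes), so it starts at byte offset 8 and occupies 4 bytes.
Bytes at offsets 8..11: B3 83 02 1C.
Little-endian stores the least-significant byte at the lowest address.
Reassemble most-significant byte first: 1C 02 83 B3 → 0x1C0283B3.

0x1C0283B3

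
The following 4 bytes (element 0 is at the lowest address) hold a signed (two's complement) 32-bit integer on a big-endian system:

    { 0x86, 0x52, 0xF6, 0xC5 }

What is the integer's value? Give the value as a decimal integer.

Big-endian: lowest address holds the most-significant byte.
The bytes are already most-significant first: 0x8652F6C5.
Top bit is set, so as a signed 32-bit value this is 0x8652F6C5 − 2^32 = -2041383227.

-2041383227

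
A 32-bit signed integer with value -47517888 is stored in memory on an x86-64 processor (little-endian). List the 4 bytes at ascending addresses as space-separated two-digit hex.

Two's complement of -47517888 in 32 bits: 47517888 = 0x02D510C0; invert → 0xFD2AEF3F; add 1 → 0xFD2AEF40.
Split into bytes (most-significant first): FD 2A EF 40.
Little-endian stores the least-significant byte at the lowest address.
So at ascending addresses the bytes are 40 EF 2A FD.

40 EF 2A FD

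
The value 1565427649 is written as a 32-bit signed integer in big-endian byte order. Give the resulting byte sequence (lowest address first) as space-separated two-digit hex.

5D 4E 87 C1

1565427649 in hexadecimal, padded to 32 bits, is 0x5D4E87C1.
Split into bytes (most-significant first): 5D 4E 87 C1.
In big-endian order the high byte comes first in memory.
So the memory order matches the most-significant-first order: 5D 4E 87 C1.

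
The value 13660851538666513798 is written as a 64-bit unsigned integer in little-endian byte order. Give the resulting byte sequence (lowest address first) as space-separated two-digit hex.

86 E5 90 9B 18 18 95 BD

13660851538666513798 in hexadecimal, padded to 64 bits, is 0xBD9518189B90E586.
Split into bytes (most-significant first): BD 95 18 18 9B 90 E5 86.
Little-endian stores the least-significant byte at the lowest address.
So at ascending addresses the bytes are 86 E5 90 9B 18 18 95 BD.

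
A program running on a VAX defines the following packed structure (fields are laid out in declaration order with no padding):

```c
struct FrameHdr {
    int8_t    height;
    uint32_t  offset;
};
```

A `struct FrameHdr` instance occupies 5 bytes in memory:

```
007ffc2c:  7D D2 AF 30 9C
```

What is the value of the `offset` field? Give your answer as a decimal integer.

`offset` follows `height` (1 byte), so it starts at byte offset 1 and occupies 4 bytes.
Bytes at offsets 1..4: D2 AF 30 9C.
Little-endian stores the least-significant byte at the lowest address.
Reassemble most-significant byte first: 9C 30 AF D2 → 0x9C30AFD2.
0x9C30AFD2 = 2620436434.

2620436434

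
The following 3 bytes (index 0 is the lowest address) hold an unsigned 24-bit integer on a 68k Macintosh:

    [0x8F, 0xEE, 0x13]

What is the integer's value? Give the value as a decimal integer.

9432595

Big-endian stores the most-significant byte at the lowest address.
The bytes are already most-significant first: 0x8FEE13.
0x8FEE13 = 9432595.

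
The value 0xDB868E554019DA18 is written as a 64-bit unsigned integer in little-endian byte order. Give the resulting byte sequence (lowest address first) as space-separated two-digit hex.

Split into bytes (most-significant first): DB 86 8E 55 40 19 DA 18.
Little-endian: lowest address holds the least-significant byte.
So at ascending addresses the bytes are 18 DA 19 40 55 8E 86 DB.

18 DA 19 40 55 8E 86 DB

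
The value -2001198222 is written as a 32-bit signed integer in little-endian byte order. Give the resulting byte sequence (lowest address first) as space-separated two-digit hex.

Two's complement of -2001198222 in 32 bits: 2001198222 = 0x7747DC8E; invert → 0x88B82371; add 1 → 0x88B82372.
Split into bytes (most-significant first): 88 B8 23 72.
In little-endian order the low byte comes first in memory.
So at ascending addresses the bytes are 72 23 B8 88.

72 23 B8 88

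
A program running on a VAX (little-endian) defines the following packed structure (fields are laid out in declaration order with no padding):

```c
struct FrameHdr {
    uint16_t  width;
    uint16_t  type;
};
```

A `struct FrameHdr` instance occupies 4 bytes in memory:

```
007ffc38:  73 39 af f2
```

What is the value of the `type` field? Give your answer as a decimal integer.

`type` follows `width` (2 bytes), so it starts at byte offset 2 and occupies 2 bytes.
Bytes at offsets 2..3: AF F2.
Little-endian stores the least-significant byte at the lowest address.
Reassemble most-significant byte first: F2 AF → 0xF2AF.
0xF2AF = 62127.

62127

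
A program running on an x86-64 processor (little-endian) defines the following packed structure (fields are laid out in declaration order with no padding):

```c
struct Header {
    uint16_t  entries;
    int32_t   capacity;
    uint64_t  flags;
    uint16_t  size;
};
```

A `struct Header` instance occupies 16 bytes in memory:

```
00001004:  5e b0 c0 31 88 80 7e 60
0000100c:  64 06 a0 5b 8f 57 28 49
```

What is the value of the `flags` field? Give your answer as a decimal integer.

`flags` follows `entries` (2 B), `capacity` (4 B), so it starts at offset 2 + 4 = 6 and occupies 8 bytes.
Bytes at offsets 6..13: 7E 60 64 06 A0 5B 8F 57.
Little-endian stores the least-significant byte at the lowest address.
Reassemble most-significant byte first: 57 8F 5B A0 06 64 60 7E → 0x578F5BA00664607E.
0x578F5BA00664607E = 6309362345829490814.

6309362345829490814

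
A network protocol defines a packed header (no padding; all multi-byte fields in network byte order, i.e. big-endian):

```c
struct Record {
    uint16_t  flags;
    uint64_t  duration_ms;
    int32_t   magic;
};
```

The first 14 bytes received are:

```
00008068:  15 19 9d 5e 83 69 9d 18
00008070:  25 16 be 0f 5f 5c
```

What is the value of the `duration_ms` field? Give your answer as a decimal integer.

11339645401395897622

`duration_ms` follows `flags` (2 bytes), so it starts at byte offset 2 and occupies 8 bytes.
Bytes at offsets 2..9: 9D 5E 83 69 9D 18 25 16.
Big-endian: lowest address holds the most-significant byte.
The bytes are already most-significant first: 0x9D5E83699D182516.
0x9D5E83699D182516 = 11339645401395897622.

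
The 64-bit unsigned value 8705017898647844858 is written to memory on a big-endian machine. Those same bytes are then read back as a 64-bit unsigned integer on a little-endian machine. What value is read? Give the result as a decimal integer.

18047984589626920568

8705017898647844858 in 64-bit hexadecimal is 0x78CE6FA85C5277FA.
Stored big-endian, the bytes at ascending addresses are 78 CE 6F A8 5C 52 77 FA.
Read back as little-endian, the first byte is least significant, giving 0xFA77525CA86FCE78.
0xFA77525CA86FCE78 = 18047984589626920568.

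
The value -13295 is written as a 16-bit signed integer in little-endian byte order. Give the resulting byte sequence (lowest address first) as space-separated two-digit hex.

Two's complement of -13295 in 16 bits: 13295 = 0x33EF; invert → 0xCC10; add 1 → 0xCC11.
Split into bytes (most-significant first): CC 11.
Little-endian stores the least-significant byte at the lowest address.
So at ascending addresses the bytes are 11 CC.

11 CC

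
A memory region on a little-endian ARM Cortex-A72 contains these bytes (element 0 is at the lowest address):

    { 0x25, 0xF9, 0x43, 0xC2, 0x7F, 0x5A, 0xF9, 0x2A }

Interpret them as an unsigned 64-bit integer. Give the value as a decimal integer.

3096605723560507685

Little-endian: lowest address holds the least-significant byte.
Reassemble most-significant byte first: 2A F9 5A 7F C2 43 F9 25 → 0x2AF95A7FC243F925.
0x2AF95A7FC243F925 = 3096605723560507685.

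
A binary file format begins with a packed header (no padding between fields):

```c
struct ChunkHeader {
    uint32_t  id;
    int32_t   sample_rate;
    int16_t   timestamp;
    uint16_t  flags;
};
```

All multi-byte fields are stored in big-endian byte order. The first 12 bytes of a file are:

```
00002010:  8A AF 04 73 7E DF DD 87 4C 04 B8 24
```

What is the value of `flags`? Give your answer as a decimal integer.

47140

`flags` follows `id` (4 B), `sample_rate` (4 B), `timestamp` (2 B), so it starts at offset 4 + 4 + 2 = 10 and occupies 2 bytes.
Bytes at offsets 10..11: B8 24.
Big-endian stores the most-significant byte at the lowest address.
The bytes are already most-significant first: 0xB824.
0xB824 = 47140.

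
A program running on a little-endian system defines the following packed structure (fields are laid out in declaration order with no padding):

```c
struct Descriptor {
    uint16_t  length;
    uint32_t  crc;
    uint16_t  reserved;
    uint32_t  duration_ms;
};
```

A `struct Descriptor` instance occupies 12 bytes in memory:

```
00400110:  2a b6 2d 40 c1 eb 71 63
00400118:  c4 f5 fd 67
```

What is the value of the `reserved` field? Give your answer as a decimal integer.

`reserved` follows `length` (2 B), `crc` (4 B), so it starts at offset 2 + 4 = 6 and occupies 2 bytes.
Bytes at offsets 6..7: 71 63.
Little-endian stores the least-significant byte at the lowest address.
Reassemble most-significant byte first: 63 71 → 0x6371.
0x6371 = 25457.

25457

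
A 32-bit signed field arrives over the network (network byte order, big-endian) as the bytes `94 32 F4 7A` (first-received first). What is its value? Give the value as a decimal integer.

-1808599942

In big-endian order the high byte comes first in memory.
The bytes are already most-significant first: 0x9432F47A.
Top bit is set, so as a signed 32-bit value this is 0x9432F47A − 2^32 = -1808599942.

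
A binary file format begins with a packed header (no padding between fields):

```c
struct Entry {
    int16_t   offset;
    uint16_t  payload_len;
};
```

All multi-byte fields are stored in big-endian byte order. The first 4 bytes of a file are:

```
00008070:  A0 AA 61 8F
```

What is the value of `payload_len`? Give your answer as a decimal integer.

`payload_len` follows `offset` (2 bytes), so it starts at byte offset 2 and occupies 2 bytes.
Bytes at offsets 2..3: 61 8F.
In big-endian order the high byte comes first in memory.
The bytes are already most-significant first: 0x618F.
0x618F = 24975.

24975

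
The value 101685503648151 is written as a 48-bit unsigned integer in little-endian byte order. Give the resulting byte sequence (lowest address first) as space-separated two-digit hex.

101685503648151 in hexadecimal, padded to 48 bits, is 0x5C7B8052E197.
Split into bytes (most-significant first): 5C 7B 80 52 E1 97.
Little-endian: lowest address holds the least-significant byte.
So at ascending addresses the bytes are 97 E1 52 80 7B 5C.

97 E1 52 80 7B 5C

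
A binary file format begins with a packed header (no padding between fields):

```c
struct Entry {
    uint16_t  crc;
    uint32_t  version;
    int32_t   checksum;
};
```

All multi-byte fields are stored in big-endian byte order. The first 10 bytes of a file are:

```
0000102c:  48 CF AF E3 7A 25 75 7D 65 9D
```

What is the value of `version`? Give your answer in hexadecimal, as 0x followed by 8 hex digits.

`version` follows `crc` (2 bytes), so it starts at byte offset 2 and occupies 4 bytes.
Bytes at offsets 2..5: AF E3 7A 25.
In big-endian order the high byte comes first in memory.
The bytes are already most-significant first: 0xAFE37A25.

0xAFE37A25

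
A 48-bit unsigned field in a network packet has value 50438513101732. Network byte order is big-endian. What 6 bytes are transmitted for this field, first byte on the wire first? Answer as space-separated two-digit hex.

50438513101732 in hexadecimal, padded to 48 bits, is 0x2DDFA1A80BA4.
Split into bytes (most-significant first): 2D DF A1 A8 0B A4.
Big-endian stores the most-significant byte at the lowest address.
So the memory order matches the most-significant-first order: 2D DF A1 A8 0B A4.

2D DF A1 A8 0B A4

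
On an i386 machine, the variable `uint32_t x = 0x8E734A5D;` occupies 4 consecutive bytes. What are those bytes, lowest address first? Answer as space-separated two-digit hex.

5D 4A 73 8E

Split into bytes (most-significant first): 8E 73 4A 5D.
Little-endian: lowest address holds the least-significant byte.
So at ascending addresses the bytes are 5D 4A 73 8E.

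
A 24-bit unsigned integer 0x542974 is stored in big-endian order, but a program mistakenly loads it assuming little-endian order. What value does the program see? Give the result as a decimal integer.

7612756

Stored big-endian, the bytes at ascending addresses are 54 29 74.
Read back as little-endian, the first byte is least significant, giving 0x742954.
0x742954 = 7612756.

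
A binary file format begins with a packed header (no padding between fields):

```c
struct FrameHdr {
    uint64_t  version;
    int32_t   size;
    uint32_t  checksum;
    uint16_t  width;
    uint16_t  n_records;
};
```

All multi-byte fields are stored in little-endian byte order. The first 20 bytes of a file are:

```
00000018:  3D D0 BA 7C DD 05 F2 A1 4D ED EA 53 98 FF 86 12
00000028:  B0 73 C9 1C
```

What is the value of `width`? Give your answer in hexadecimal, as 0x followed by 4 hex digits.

`width` follows `version` (8 B), `size` (4 B), `checksum` (4 B), so it starts at offset 8 + 4 + 4 = 16 and occupies 2 bytes.
Bytes at offsets 16..17: B0 73.
In little-endian order the low byte comes first in memory.
Reassemble most-significant byte first: 73 B0 → 0x73B0.

0x73B0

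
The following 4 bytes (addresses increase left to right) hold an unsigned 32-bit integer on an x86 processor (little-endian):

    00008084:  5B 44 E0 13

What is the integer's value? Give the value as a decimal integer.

333464667

Little-endian: lowest address holds the least-significant byte.
Reassemble most-significant byte first: 13 E0 44 5B → 0x13E0445B.
0x13E0445B = 333464667.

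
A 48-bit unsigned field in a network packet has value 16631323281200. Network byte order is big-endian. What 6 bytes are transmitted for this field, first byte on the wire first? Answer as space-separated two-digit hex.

0F 20 48 1D C7 30

16631323281200 in hexadecimal, padded to 48 bits, is 0x0F20481DC730.
Split into bytes (most-significant first): 0F 20 48 1D C7 30.
In big-endian order the high byte comes first in memory.
So the memory order matches the most-significant-first order: 0F 20 48 1D C7 30.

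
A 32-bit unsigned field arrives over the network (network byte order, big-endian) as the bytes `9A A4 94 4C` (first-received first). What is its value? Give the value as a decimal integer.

Big-endian stores the most-significant byte at the lowest address.
The bytes are already most-significant first: 0x9AA4944C.
0x9AA4944C = 2594477132.

2594477132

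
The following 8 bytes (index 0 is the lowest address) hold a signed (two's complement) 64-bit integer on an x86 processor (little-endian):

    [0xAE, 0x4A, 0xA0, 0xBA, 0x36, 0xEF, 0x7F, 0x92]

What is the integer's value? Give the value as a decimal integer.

Little-endian: lowest address holds the least-significant byte.
Reassemble most-significant byte first: 92 7F EF 36 BA A0 4A AE → 0x927FEF36BAA04AAE.
Top bit is set, so as a signed 64-bit value this is 0x927FEF36BAA04AAE − 2^64 = -7890325003791480146.

-7890325003791480146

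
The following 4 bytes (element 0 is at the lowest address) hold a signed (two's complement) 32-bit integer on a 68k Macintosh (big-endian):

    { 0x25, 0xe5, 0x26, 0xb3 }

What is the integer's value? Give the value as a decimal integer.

In big-endian order the high byte comes first in memory.
The bytes are already most-significant first: 0x25E526B3.
0x25E526B3 = 635774643.

635774643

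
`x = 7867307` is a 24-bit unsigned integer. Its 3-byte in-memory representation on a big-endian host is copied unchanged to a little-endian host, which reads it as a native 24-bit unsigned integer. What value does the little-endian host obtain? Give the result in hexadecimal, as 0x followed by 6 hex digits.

0xAB0B78

7867307 in 24-bit hexadecimal is 0x780BAB.
Stored big-endian, the bytes at ascending addresses are 78 0B AB.
Read back as little-endian, the first byte is least significant, giving 0xAB0B78.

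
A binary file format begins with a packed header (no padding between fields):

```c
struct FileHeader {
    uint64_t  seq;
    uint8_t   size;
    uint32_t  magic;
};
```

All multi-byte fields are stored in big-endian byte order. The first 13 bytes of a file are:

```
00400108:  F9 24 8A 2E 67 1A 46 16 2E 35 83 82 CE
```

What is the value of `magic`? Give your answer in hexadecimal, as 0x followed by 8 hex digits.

0x358382CE

`magic` follows `seq` (8 B), `size` (1 B), so it starts at offset 8 + 1 = 9 and occupies 4 bytes.
Bytes at offsets 9..12: 35 83 82 CE.
In big-endian order the high byte comes first in memory.
The bytes are already most-significant first: 0x358382CE.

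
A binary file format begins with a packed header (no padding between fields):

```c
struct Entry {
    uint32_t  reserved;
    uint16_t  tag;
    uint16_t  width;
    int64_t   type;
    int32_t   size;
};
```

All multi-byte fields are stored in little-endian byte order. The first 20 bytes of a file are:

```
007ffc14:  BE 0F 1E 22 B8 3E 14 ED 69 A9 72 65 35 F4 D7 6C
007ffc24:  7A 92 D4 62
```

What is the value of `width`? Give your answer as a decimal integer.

`width` follows `reserved` (4 B), `tag` (2 B), so it starts at offset 4 + 2 = 6 and occupies 2 bytes.
Bytes at offsets 6..7: 14 ED.
In little-endian order the low byte comes first in memory.
Reassemble most-significant byte first: ED 14 → 0xED14.
0xED14 = 60692.

60692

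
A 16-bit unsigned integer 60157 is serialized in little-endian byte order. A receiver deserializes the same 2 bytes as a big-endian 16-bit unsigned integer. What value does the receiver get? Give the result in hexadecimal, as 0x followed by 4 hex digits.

60157 in 16-bit hexadecimal is 0xEAFD.
Stored little-endian, the bytes at ascending addresses are FD EA.
Read back as big-endian, the last byte is least significant, giving 0xFDEA.

0xFDEA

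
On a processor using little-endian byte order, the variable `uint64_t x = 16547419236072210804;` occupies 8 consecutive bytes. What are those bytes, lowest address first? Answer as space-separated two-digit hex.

16547419236072210804 in hexadecimal, padded to 64 bits, is 0xE5A43E1F8B8CC174.
Split into bytes (most-significant first): E5 A4 3E 1F 8B 8C C1 74.
In little-endian order the low byte comes first in memory.
So at ascending addresses the bytes are 74 C1 8C 8B 1F 3E A4 E5.

74 C1 8C 8B 1F 3E A4 E5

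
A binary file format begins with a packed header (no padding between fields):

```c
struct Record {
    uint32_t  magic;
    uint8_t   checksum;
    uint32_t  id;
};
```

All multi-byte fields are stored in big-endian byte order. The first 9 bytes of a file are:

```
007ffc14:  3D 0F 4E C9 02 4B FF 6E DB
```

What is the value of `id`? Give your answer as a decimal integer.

`id` follows `magic` (4 B), `checksum` (1 B), so it starts at offset 4 + 1 = 5 and occupies 4 bytes.
Bytes at offsets 5..8: 4B FF 6E DB.
Big-endian: lowest address holds the most-significant byte.
The bytes are already most-significant first: 0x4BFF6EDB.
0x4BFF6EDB = 1275031259.

1275031259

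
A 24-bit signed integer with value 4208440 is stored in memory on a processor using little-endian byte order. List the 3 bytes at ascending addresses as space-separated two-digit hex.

38 37 40

4208440 in hexadecimal, padded to 24 bits, is 0x403738.
Split into bytes (most-significant first): 40 37 38.
Little-endian stores the least-significant byte at the lowest address.
So at ascending addresses the bytes are 38 37 40.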